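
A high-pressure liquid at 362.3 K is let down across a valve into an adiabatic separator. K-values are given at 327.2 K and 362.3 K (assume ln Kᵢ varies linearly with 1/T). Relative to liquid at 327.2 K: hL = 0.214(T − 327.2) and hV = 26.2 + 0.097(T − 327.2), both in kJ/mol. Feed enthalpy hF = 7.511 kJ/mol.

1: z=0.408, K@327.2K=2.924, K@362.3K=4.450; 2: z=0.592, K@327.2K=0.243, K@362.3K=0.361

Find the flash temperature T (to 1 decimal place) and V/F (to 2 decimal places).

Adiabatic flash: solve Rachford–Rice at each trial T, then check hF = ψ·hV(T) + (1−ψ)·hL(T).
  T = 327.2 K: K = (2.924, 0.243), RR gives ψ = 0.231, H_out = 6.059 kJ/mol
  T = 362.3 K: K = (4.450, 0.361), RR gives ψ = 0.467, H_out = 17.827 kJ/mol
  T = 344.8 K: K = (3.648, 0.299), RR gives ψ = 0.359, H_out = 12.427 kJ/mol
  T = 336.0 K: K = (3.276, 0.270), RR gives ψ = 0.299, H_out = 9.411 kJ/mol
  T = 331.6 K: K = (3.097, 0.257), RR gives ψ = 0.266, H_out = 7.786 kJ/mol
  T = 329.4 K: K = (3.010, 0.250), RR gives ψ = 0.249, H_out = 6.937 kJ/mol
Linear interpolation between T = 329.4 (H_out = 6.937) and T = 331.6 (H_out = 7.786) on hF = 7.511 gives T ≈ 330.9 K, at which ψ = 0.26.

T = 330.9 K, V/F = 0.26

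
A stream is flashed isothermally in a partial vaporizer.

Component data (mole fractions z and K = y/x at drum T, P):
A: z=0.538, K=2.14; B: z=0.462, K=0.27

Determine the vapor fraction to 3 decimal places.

Let ψ = V/F and solve Σ zᵢ(Kᵢ−1)/(1+ψ(Kᵢ−1)) = 0.
g(0) = ΣzᵢKᵢ − 1 = 0.276 and g(1) = 1 − Σzᵢ/Kᵢ = -0.963, so a root lies in (0, 1).
Newton iteration, ψ⁰ = 0.34:
  ψ = 0.340: g = -0.0066, g' = -0.799 → ψ = 0.332
Converged at ψ = 0.332.

ψ = 0.332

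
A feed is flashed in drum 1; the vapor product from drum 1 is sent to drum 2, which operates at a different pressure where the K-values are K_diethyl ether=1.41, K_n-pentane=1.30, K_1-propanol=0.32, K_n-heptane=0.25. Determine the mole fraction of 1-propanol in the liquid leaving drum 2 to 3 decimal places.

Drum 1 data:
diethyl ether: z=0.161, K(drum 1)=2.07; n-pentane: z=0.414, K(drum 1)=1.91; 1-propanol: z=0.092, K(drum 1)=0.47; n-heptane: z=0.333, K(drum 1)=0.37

x_1-propanol (drum 2) = 0.075

Drum 1:
Newton–Raphson from ψ₁ = 0.5:
  ψ₁ = 0.500: g = -0.0014, g' = -0.570 → ψ₁ = 0.497
Converged at ψ₁ = 0.497.
Drum-1 compositions:
  diethyl ether: x = 0.105, y = 0.217
  n-pentane: x = 0.285, y = 0.544
  1-propanol: x = 0.125, y = 0.059
  n-heptane: x = 0.485, y = 0.179
Drum-2 feed = drum-1 vapor: z₂ = (0.2175, 0.5443, 0.0587, 0.1794).
Drum 2:
Iterate (Newton) starting at ψ₂ = 0.5:
  ψ₂ = 0.500: g = -0.0598, g' = -0.383 → ψ₂ = 0.344
  ψ₂ = 0.344: g = -0.0073, g' = -0.298 → ψ₂ = 0.319
Converged at ψ₂ = 0.319.
  diethyl ether: x = 0.192, y = 0.271
  n-pentane: x = 0.497, y = 0.646
  1-propanol: x = 0.075, y = 0.024
  n-heptane: x = 0.236, y = 0.059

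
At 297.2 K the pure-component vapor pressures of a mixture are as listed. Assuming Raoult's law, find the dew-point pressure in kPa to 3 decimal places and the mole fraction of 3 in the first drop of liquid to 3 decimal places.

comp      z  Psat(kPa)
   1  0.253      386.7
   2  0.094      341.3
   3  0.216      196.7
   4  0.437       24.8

Pdew = 50.894 kPa, x_3 = 0.056

At the dew point ψ → 1, so Σzᵢ/Kᵢ = 1 with Kᵢ = Pᵢˢᵃᵗ/P ⇒ 1/P = Σzᵢ/Pᵢˢᵃᵗ.
1/P = 0.253/386.7 + 0.094/341.3 + 0.216/196.7 + 0.437/24.8 = 0.019649 ⇒ P = 50.894 kPa
xᵢ = zᵢP/Pᵢˢᵃᵗ ⇒ x_3 = 0.216·50.894/196.7 = 0.056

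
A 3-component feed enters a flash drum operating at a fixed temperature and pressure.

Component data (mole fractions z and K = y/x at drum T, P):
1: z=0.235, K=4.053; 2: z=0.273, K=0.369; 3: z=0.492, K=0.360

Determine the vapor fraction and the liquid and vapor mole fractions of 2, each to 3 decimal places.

ψ = 0.118, x_2 = 0.295, y_2 = 0.109

Let ψ = V/F and solve Σ zᵢ(Kᵢ−1)/(1+ψ(Kᵢ−1)) = 0.
g(0) = ΣzᵢKᵢ − 1 = 0.230 and g(1) = 1 − Σzᵢ/Kᵢ = -1.164, so a root lies in (0, 1).
Newton iteration, ψ⁰ = 0.45:
  ψ = 0.450: g = -0.3806, g' = -0.998 → ψ = 0.069
  ψ = 0.069: g = 0.0836, g' = -1.836 → ψ = 0.114
  ψ = 0.114: g = 0.0065, g' = -1.565 → ψ = 0.118
Converged at ψ = 0.118.
Compositions from xᵢ = zᵢ/(1+ψ(Kᵢ−1)), yᵢ = Kᵢxᵢ:
  1: x = 0.173, y = 0.699
  2: x = 0.295, y = 0.109
  3: x = 0.532, y = 0.192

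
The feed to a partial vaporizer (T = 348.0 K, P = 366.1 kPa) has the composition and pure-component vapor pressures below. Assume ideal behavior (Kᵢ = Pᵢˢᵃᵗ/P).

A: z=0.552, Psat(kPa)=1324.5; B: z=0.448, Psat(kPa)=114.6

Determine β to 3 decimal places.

β = 0.632

Raoult's law: Kᵢ = Pᵢˢᵃᵗ/P = Pᵢˢᵃᵗ/366.1.
  K_A = 1324.5/366.1 = 3.61786, K_B = 114.6/366.1 = 0.31303
Material balance + equilibrium reduce to Σ zᵢ(Kᵢ−1)/(1+β(Kᵢ−1)) = 0.
Feasibility: ΣzᵢKᵢ = 2.137, Σzᵢ/Kᵢ = 1.584 — both > 1, two phases present.
Binary case is linear: z₁(K₁−1)(1+β(K₂−1)) + z₂(K₂−1)(1+β(K₁−1)) = 0
⇒ β = [z₁(K₁−1)+z₂(K₂−1)] / [−(K₁−1)(K₂−1)] = 1.1373/1.7984 = 0.632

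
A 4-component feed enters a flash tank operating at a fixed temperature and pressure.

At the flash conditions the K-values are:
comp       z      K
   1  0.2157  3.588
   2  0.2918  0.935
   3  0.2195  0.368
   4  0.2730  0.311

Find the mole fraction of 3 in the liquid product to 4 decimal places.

Newton–Raphson from β = 0.5:
  β = 0.5000: g = -0.26602, g' = -0.7649 → β = 0.1522
  β = 0.1522: g = 0.01772, g' = -1.0139 → β = 0.1697
  β = 0.1697: g = 0.00035, g' = -0.9750 → β = 0.1700
Converged at β = 0.1700.
Compositions from xᵢ = zᵢ/(1+β(Kᵢ−1)), yᵢ = Kᵢxᵢ:
  1: x = 0.1498, y = 0.5374
  2: x = 0.2951, y = 0.2759
  3: x = 0.2459, y = 0.0905
  4: x = 0.3092, y = 0.0962

x_3 = 0.2459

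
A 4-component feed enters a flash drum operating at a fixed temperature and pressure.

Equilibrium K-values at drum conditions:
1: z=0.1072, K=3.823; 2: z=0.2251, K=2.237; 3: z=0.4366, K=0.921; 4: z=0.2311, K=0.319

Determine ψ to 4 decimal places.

ψ = 0.5435

Material balance + equilibrium reduce to Σ zᵢ(Kᵢ−1)/(1+ψ(Kᵢ−1)) = 0.
g(0) = ΣzᵢKᵢ − 1 = 0.3892 and g(1) = 1 − Σzᵢ/Kᵢ = -0.3272, so a root lies in (0, 1).
Iterate (Newton) starting at ψ = 0.5:
  ψ = 0.5000: g = 0.02299, g' = -0.5278 → ψ = 0.5436
  ψ = 0.5436: g = -0.00001, g' = -0.5293 → ψ = 0.5435
Converged at ψ = 0.5435.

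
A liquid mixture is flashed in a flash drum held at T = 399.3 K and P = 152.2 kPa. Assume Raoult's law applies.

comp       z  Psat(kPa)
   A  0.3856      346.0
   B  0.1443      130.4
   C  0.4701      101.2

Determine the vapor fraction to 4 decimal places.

ψ = 0.8183

Raoult's law: Kᵢ = Pᵢˢᵃᵗ/P = Pᵢˢᵃᵗ/152.2.
  K_A = 346.0/152.2 = 2.273325, K_B = 130.4/152.2 = 0.856767, K_C = 101.2/152.2 = 0.664915
Material balance + equilibrium reduce to Σ zᵢ(Kᵢ−1)/(1+ψ(Kᵢ−1)) = 0.
Feasibility: ΣzᵢKᵢ = 1.3128, Σzᵢ/Kᵢ = 1.0451 — both > 1, two phases present.
Newton iteration, ψ⁰ = 0.58:
  ψ = 0.5800: g = 0.06435, g' = -0.2917 → ψ = 0.8006
  ψ = 0.8006: g = 0.00451, g' = -0.2557 → ψ = 0.8183
Converged at ψ = 0.8183.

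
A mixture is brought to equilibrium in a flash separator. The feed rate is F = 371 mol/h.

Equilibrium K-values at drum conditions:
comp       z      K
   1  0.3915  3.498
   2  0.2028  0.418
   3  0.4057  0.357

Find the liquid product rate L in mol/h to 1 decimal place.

L = 228.3 mol/h

Iterate (Newton) starting at ψ = 0.34:
  ψ = 0.3400: g = 0.04783, g' = -1.0958 → ψ = 0.3836
  ψ = 0.3836: g = 0.00114, g' = -1.0464 → ψ = 0.3847
Converged at ψ = 0.3847.
Then V = ψ·F = 0.3847·371 = 142.7 mol/h and L = F − V = 228.3 mol/h.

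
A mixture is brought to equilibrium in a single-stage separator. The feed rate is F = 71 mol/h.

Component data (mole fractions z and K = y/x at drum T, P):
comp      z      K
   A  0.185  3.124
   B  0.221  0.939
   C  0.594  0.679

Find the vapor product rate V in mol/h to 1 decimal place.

V = 24.2 mol/h

Material balance + equilibrium reduce to Σ zᵢ(Kᵢ−1)/(1+ψ(Kᵢ−1)) = 0.
Feasibility: ΣzᵢKᵢ = 1.189, Σzᵢ/Kᵢ = 1.169 — both > 1, two phases present.
Newton iteration, ψ⁰ = 0.5:
  ψ = 0.500: g = -0.0505, g' = -0.284 → ψ = 0.322
  ψ = 0.322: g = 0.0068, g' = -0.371 → ψ = 0.341
Converged at ψ = 0.341.
Then V = ψ·F = 0.3410·71 = 24.2 mol/h and L = F − V = 46.8 mol/h.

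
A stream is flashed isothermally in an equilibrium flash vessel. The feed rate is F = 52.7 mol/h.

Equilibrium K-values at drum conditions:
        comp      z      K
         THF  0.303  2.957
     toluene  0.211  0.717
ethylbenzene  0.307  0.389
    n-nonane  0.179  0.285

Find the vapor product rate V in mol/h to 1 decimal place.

Let β = V/F and solve Σ zᵢ(Kᵢ−1)/(1+β(Kᵢ−1)) = 0.
Feasibility: ΣzᵢKᵢ = 1.218, Σzᵢ/Kᵢ = 1.814 — both > 1, two phases present.
Iterate (Newton) starting at β = 0.5:
  β = 0.500: g = -0.2391, g' = -0.779 → β = 0.193
  β = 0.193: g = 0.0062, g' = -0.901 → β = 0.200
Converged at β = 0.200.
Then V = β·F = 0.1998·52.7 = 10.5 mol/h and L = F − V = 42.2 mol/h.

V = 10.5 mol/h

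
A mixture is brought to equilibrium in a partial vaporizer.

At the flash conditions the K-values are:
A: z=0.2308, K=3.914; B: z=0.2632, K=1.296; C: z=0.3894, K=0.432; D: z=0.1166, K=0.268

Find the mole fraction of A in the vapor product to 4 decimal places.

Newton–Raphson from ψ = 0.69:
  ψ = 0.6900: g = -0.24810, g' = -0.8269 → ψ = 0.3900
  ψ = 0.3900: g = -0.01891, g' = -0.7776 → ψ = 0.3657
  ψ = 0.3657: g = 0.00020, g' = -0.7948 → ψ = 0.3659
Converged at ψ = 0.3659.
Compositions from xᵢ = zᵢ/(1+ψ(Kᵢ−1)), yᵢ = Kᵢxᵢ:
  A: x = 0.1117, y = 0.4372
  B: x = 0.2375, y = 0.3078
  C: x = 0.4916, y = 0.2124
  D: x = 0.1593, y = 0.0427

y_A = 0.4372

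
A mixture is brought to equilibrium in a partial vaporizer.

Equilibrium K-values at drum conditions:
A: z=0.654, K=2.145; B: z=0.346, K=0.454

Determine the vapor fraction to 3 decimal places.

ψ = 0.896

Iterate (Newton) starting at ψ = 0.5:
  ψ = 0.500: g = 0.2163, g' = -0.542 → ψ = 0.899
  ψ = 0.899: g = -0.0022, g' = -0.606 → ψ = 0.896
Converged at ψ = 0.896.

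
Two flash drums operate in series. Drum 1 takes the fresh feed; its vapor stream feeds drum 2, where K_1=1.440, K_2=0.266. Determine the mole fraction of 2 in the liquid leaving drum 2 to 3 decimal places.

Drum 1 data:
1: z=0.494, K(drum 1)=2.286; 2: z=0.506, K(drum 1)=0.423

Drum 1:
Binary case is linear: z₁(K₁−1)(1+ψ₁(K₂−1)) + z₂(K₂−1)(1+ψ₁(K₁−1)) = 0
⇒ ψ₁ = [z₁(K₁−1)+z₂(K₂−1)] / [−(K₁−1)(K₂−1)] = 0.3433/0.7420 = 0.463
Drum-1 compositions:
  1: x = 0.310, y = 0.708
  2: x = 0.690, y = 0.292
Drum-2 feed = drum-1 vapor: z₂ = (0.7080, 0.2920).
Drum 2:
Rachford–Rice: g(ψ₂) = Σ zᵢ(Kᵢ−1)/(1+ψ₂(Kᵢ−1)) = 0.
Feasibility: ΣzᵢKᵢ = 1.097, Σzᵢ/Kᵢ = 1.589 — both > 1, two phases present.
Binary case is linear: z₁(K₁−1)(1+ψ₂(K₂−1)) + z₂(K₂−1)(1+ψ₂(K₁−1)) = 0
⇒ ψ₂ = [z₁(K₁−1)+z₂(K₂−1)] / [−(K₁−1)(K₂−1)] = 0.0972/0.3230 = 0.301
  1: x = 0.625, y = 0.900
  2: x = 0.375, y = 0.100

x_2 (drum 2) = 0.375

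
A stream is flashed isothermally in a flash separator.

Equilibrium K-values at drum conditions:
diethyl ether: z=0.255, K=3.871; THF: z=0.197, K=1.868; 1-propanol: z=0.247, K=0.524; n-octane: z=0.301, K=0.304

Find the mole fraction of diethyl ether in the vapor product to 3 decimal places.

Material balance + equilibrium reduce to Σ zᵢ(Kᵢ−1)/(1+ψ(Kᵢ−1)) = 0.
g(0) = ΣzᵢKᵢ − 1 = 0.576 and g(1) = 1 − Σzᵢ/Kᵢ = -0.633, so a root lies in (0, 1).
Iterate (Newton) starting at ψ = 0.5:
  ψ = 0.500: g = -0.0558, g' = -0.866 → ψ = 0.436
Converged at ψ = 0.436.
Compositions from xᵢ = zᵢ/(1+ψ(Kᵢ−1)), yᵢ = Kᵢxᵢ:
  diethyl ether: x = 0.113, y = 0.438
  THF: x = 0.143, y = 0.267
  1-propanol: x = 0.312, y = 0.163
  n-octane: x = 0.432, y = 0.131

y_diethyl ether = 0.438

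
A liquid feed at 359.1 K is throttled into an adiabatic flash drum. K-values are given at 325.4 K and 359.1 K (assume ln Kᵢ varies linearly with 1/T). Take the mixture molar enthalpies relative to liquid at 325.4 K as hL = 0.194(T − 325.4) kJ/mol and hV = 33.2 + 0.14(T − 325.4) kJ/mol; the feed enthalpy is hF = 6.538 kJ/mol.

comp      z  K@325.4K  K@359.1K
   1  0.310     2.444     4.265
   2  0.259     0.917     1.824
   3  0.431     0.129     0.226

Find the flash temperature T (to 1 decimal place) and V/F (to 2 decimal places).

Adiabatic flash: solve Rachford–Rice at each trial T, then check hF = ψ·hV(T) + (1−ψ)·hL(T).
  T = 325.4 K: K = (2.444, 0.917, 0.129), RR gives ψ = 0.054, H_out = 1.783 kJ/mol
  T = 359.1 K: K = (4.265, 1.824, 0.226), RR gives ψ = 0.493, H_out = 22.013 kJ/mol
  T = 342.2 K: K = (3.270, 1.314, 0.173), RR gives ψ = 0.317, H_out = 13.500 kJ/mol
  T = 333.8 K: K = (2.838, 1.103, 0.150), RR gives ψ = 0.201, H_out = 8.217 kJ/mol
  T = 329.6 K: K = (2.636, 1.007, 0.139), RR gives ψ = 0.132, H_out = 5.176 kJ/mol
  T = 331.7 K: K = (2.736, 1.054, 0.145), RR gives ψ = 0.168, H_out = 6.736 kJ/mol
Linear interpolation between T = 329.6 (H_out = 5.176) and T = 331.7 (H_out = 6.736) on hF = 6.538 gives T ≈ 331.4 K, at which ψ = 0.16.

T = 331.4 K, V/F = 0.16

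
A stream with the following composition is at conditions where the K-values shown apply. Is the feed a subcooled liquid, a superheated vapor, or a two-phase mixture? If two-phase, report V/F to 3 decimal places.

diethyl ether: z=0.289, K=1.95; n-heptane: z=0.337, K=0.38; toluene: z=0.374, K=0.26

subcooled liquid

ΣzᵢKᵢ = 0.789; Σzᵢ/Kᵢ = 2.474.
Since ΣzᵢKᵢ < 1 the mixture is below its bubble point — single liquid phase.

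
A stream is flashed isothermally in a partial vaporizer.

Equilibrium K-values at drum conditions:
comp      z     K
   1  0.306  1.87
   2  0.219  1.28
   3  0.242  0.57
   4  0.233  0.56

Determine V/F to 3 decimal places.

V/F = 0.409

Rachford–Rice: g(V/F) = Σ zᵢ(Kᵢ−1)/(1+V/F(Kᵢ−1)) = 0.
Check two-phase: ΣzᵢKᵢ = 1.121 > 1 and Σzᵢ/Kᵢ = 1.175 > 1, so g(0) = 0.121 > 0 and g(1) = -0.175 < 0.
Newton–Raphson from V/F = 0.5:
  V/F = 0.500: g = -0.0247, g' = -0.272 → V/F = 0.409
Converged at V/F = 0.409.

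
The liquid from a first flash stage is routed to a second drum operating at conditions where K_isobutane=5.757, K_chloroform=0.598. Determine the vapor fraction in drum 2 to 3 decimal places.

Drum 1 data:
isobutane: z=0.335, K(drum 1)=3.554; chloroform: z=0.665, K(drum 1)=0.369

Drum 1:
Rachford–Rice: g(ψ₁) = Σ zᵢ(Kᵢ−1)/(1+ψ₁(Kᵢ−1)) = 0.
g(0) = ΣzᵢKᵢ − 1 = 0.436 and g(1) = 1 − Σzᵢ/Kᵢ = -0.896, so a root lies in (0, 1).
Newton iteration, ψ₁⁰ = 0.54:
  ψ₁ = 0.540: g = -0.2769, g' = -0.995 → ψ₁ = 0.262
  ψ₁ = 0.262: g = 0.0101, g' = -1.165 → ψ₁ = 0.270
  ψ₁ = 0.270: g = 0.0001, g' = -1.149 → ψ₁ = 0.271
Converged at ψ₁ = 0.271.
Drum-1 compositions:
  isobutane: x = 0.198, y = 0.704
  chloroform: x = 0.802, y = 0.296
Drum-2 feed = drum-1 liquid: z₂ = (0.1981, 0.8019).
Drum 2:
Binary case is linear: z₁(K₁−1)(1+ψ₂(K₂−1)) + z₂(K₂−1)(1+ψ₂(K₁−1)) = 0
⇒ ψ₂ = [z₁(K₁−1)+z₂(K₂−1)] / [−(K₁−1)(K₂−1)] = 0.6201/1.9123 = 0.324
  isobutane: x = 0.078, y = 0.449
  chloroform: x = 0.922, y = 0.551

V/F (drum 2) = 0.324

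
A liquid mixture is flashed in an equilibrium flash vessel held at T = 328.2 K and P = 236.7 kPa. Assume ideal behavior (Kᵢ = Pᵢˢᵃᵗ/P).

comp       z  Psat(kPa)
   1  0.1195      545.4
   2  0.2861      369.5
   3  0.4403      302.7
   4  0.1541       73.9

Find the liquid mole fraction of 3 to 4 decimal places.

x_3 = 0.3522

Raoult's law: Kᵢ = Pᵢˢᵃᵗ/P = Pᵢˢᵃᵗ/236.7.
  K_1 = 545.4/236.7 = 2.304183, K_2 = 369.5/236.7 = 1.561048, K_3 = 302.7/236.7 = 1.278834, K_4 = 73.9/236.7 = 0.312210
Iterate (Newton) starting at ψ = 0.5:
  ψ = 0.5000: g = 0.16589, g' = -0.3251 → ψ = 1.0000
  ψ = 1.0000: g = -0.07301, g' = -0.8440 → ψ = 0.9135
  ψ = 0.9135: g = -0.01005, g' = -0.6310 → ψ = 0.8976
  ψ = 0.8976: g = -0.00023, g' = -0.6027 → ψ = 0.8972
Converged at ψ = 0.8972.
Compositions from xᵢ = zᵢ/(1+ψ(Kᵢ−1)), yᵢ = Kᵢxᵢ:
  1: x = 0.0551, y = 0.1269
  2: x = 0.1903, y = 0.2971
  3: x = 0.3522, y = 0.4504
  4: x = 0.4024, y = 0.1256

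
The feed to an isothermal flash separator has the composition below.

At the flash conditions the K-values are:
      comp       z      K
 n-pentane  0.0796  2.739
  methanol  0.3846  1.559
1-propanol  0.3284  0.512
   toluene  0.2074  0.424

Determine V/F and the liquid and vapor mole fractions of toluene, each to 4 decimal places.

Newton–Raphson from V/F = 0.5:
  V/F = 0.5000: g = -0.13770, g' = -0.4149 → V/F = 0.1681
  V/F = 0.1681: g = -0.00321, g' = -0.4217 → V/F = 0.1605
Converged at V/F = 0.1605.
Compositions from xᵢ = zᵢ/(1+V/F(Kᵢ−1)), yᵢ = Kᵢxᵢ:
  n-pentane: x = 0.0622, y = 0.1704
  methanol: x = 0.3529, y = 0.5502
  1-propanol: x = 0.3563, y = 0.1824
  toluene: x = 0.2285, y = 0.0969

V/F = 0.1605, x_toluene = 0.2285, y_toluene = 0.0969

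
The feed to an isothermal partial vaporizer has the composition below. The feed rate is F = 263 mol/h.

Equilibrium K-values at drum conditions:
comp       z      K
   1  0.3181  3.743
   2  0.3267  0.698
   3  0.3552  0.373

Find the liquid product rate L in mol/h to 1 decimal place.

Newton–Raphson from ψ = 0.5:
  ψ = 0.5000: g = -0.07269, g' = -0.7632 → ψ = 0.4048
  ψ = 0.4048: g = 0.00263, g' = -0.8269 → ψ = 0.4079
Converged at ψ = 0.4079.
Then V = ψ·F = 0.4079·263 = 107.3 mol/h and L = F − V = 155.7 mol/h.

L = 155.7 mol/h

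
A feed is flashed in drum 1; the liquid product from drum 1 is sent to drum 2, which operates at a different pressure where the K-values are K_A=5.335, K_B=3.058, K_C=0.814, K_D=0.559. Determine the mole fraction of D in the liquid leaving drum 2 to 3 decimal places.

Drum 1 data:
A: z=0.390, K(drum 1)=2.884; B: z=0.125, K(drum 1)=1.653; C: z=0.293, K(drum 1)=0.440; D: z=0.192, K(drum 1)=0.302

Drum 1:
Newton–Raphson from ψ₁ = 0.49:
  ψ₁ = 0.490: g = 0.0141, g' = -0.795 → ψ₁ = 0.508
Converged at ψ₁ = 0.508.
Drum-1 compositions:
  A: x = 0.199, y = 0.575
  B: x = 0.094, y = 0.155
  C: x = 0.409, y = 0.180
  D: x = 0.297, y = 0.090
Drum-2 feed = drum-1 liquid: z₂ = (0.1993, 0.0939, 0.4094, 0.2974).
Drum 2:
Material balance + equilibrium reduce to Σ zᵢ(Kᵢ−1)/(1+ψ₂(Kᵢ−1)) = 0.
Check two-phase: ΣzᵢKᵢ = 1.850 > 1 and Σzᵢ/Kᵢ = 1.103 > 1, so g(0) = 0.850 > 0 and g(1) = -0.103 < 0.
Newton iteration, ψ₂⁰ = 0.5:
  ψ₂ = 0.500: g = 0.1158, g' = -0.582 → ψ₂ = 0.699
  ψ₂ = 0.699: g = 0.0166, g' = -0.437 → ψ₂ = 0.737
Converged at ψ₂ = 0.737.
  A: x = 0.047, y = 0.253
  B: x = 0.037, y = 0.114
  C: x = 0.474, y = 0.386
  D: x = 0.441, y = 0.246

x_D (drum 2) = 0.441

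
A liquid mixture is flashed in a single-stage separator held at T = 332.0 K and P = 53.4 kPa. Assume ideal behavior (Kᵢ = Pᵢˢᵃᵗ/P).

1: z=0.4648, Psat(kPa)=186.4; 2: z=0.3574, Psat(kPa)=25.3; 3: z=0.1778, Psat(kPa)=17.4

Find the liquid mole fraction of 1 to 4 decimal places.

Raoult's law: Kᵢ = Pᵢˢᵃᵗ/P = Pᵢˢᵃᵗ/53.4.
  K_1 = 186.4/53.4 = 3.490637, K_2 = 25.3/53.4 = 0.473783, K_3 = 17.4/53.4 = 0.325843
Material balance + equilibrium reduce to Σ zᵢ(Kᵢ−1)/(1+V/F(Kᵢ−1)) = 0.
g(0) = ΣzᵢKᵢ − 1 = 0.8497 and g(1) = 1 − Σzᵢ/Kᵢ = -0.4332, so a root lies in (0, 1).
Newton iteration, V/F⁰ = 0.58:
  V/F = 0.5800: g = 0.00605, g' = -0.9054 → V/F = 0.5867
Converged at V/F = 0.5867.
Compositions from xᵢ = zᵢ/(1+V/F(Kᵢ−1)), yᵢ = Kᵢxᵢ:
  1: x = 0.1888, y = 0.6592
  2: x = 0.5170, y = 0.2450
  3: x = 0.2941, y = 0.0958

x_1 = 0.1888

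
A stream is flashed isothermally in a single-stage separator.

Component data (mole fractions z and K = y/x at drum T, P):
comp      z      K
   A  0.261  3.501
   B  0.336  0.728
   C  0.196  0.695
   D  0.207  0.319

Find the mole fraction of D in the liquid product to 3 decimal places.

x_D = 0.270

Newton–Raphson from V/F = 0.5:
  V/F = 0.500: g = -0.1000, g' = -0.602 → V/F = 0.334
  V/F = 0.334: g = 0.0063, g' = -0.698 → V/F = 0.343
Converged at V/F = 0.343.
Compositions from xᵢ = zᵢ/(1+V/F(Kᵢ−1)), yᵢ = Kᵢxᵢ:
  A: x = 0.141, y = 0.492
  B: x = 0.371, y = 0.270
  C: x = 0.219, y = 0.152
  D: x = 0.270, y = 0.086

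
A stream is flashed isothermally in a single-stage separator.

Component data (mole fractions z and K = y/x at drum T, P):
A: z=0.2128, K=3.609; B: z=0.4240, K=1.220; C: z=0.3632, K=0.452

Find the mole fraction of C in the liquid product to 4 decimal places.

Material balance + equilibrium reduce to Σ zᵢ(Kᵢ−1)/(1+β(Kᵢ−1)) = 0.
g(0) = ΣzᵢKᵢ − 1 = 0.4494 and g(1) = 1 − Σzᵢ/Kᵢ = -0.2100, so a root lies in (0, 1).
Iterate (Newton) starting at β = 0.65:
  β = 0.6500: g = -0.02160, g' = -0.4782 → β = 0.6048
Converged at β = 0.6048.
Compositions from xᵢ = zᵢ/(1+β(Kᵢ−1)), yᵢ = Kᵢxᵢ:
  A: x = 0.0825, y = 0.2979
  B: x = 0.3742, y = 0.4565
  C: x = 0.5432, y = 0.2455

x_C = 0.5432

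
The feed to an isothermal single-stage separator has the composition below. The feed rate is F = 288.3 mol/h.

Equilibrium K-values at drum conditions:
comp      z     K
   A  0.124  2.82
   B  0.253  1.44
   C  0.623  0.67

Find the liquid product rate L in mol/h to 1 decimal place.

Rachford–Rice: g(ψ) = Σ zᵢ(Kᵢ−1)/(1+ψ(Kᵢ−1)) = 0.
Feasibility: ΣzᵢKᵢ = 1.131, Σzᵢ/Kᵢ = 1.150 — both > 1, two phases present.
Newton–Raphson from ψ = 0.4:
  ψ = 0.400: g = -0.0116, g' = -0.263 → ψ = 0.356
  ψ = 0.356: g = 0.0003, g' = -0.275 → ψ = 0.357
Converged at ψ = 0.357.
Then V = ψ·F = 0.3569·288.3 = 102.9 mol/h and L = F − V = 185.4 mol/h.

L = 185.4 mol/h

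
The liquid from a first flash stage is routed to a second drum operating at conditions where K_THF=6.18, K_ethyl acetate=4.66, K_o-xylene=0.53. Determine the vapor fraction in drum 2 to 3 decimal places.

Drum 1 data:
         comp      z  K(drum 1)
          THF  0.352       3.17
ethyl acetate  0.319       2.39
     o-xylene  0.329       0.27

Drum 1:
Newton–Raphson from ψ₁ = 0.5:
  ψ₁ = 0.500: g = 0.2497, g' = -1.031 → ψ₁ = 0.742
  ψ₁ = 0.742: g = -0.0135, g' = -1.228 → ψ₁ = 0.731
Converged at ψ₁ = 0.731.
Drum-1 compositions:
  THF: x = 0.136, y = 0.431
  ethyl acetate: x = 0.158, y = 0.378
  o-xylene: x = 0.706, y = 0.191
Drum-2 feed = drum-1 liquid: z₂ = (0.1361, 0.1582, 0.7057).
Drum 2:
Rachford–Rice: g(ψ₂) = Σ zᵢ(Kᵢ−1)/(1+ψ₂(Kᵢ−1)) = 0.
Check two-phase: ΣzᵢKᵢ = 1.952 > 1 and Σzᵢ/Kᵢ = 1.388 > 1, so g(0) = 0.952 > 0 and g(1) = -0.388 < 0.
Newton–Raphson from ψ₂ = 0.5:
  ψ₂ = 0.500: g = -0.0326, g' = -0.814 → ψ₂ = 0.460
  ψ₂ = 0.460: g = 0.0010, g' = -0.867 → ψ₂ = 0.461
Converged at ψ₂ = 0.461.
  THF: x = 0.040, y = 0.248
  ethyl acetate: x = 0.059, y = 0.274
  o-xylene: x = 0.901, y = 0.478

V/F (drum 2) = 0.461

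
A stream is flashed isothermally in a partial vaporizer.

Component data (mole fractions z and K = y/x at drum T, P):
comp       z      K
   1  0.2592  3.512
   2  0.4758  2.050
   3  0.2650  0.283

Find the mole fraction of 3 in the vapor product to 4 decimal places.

y_3 = 0.1877

Rachford–Rice: g(β) = Σ zᵢ(Kᵢ−1)/(1+β(Kᵢ−1)) = 0.
g(0) = ΣzᵢKᵢ − 1 = 0.9607 and g(1) = 1 − Σzᵢ/Kᵢ = -0.2423, so a root lies in (0, 1).
Iterate (Newton) starting at β = 0.5:
  β = 0.5000: g = 0.32002, g' = -0.8780 → β = 0.8645
  β = 0.8645: g = -0.03265, g' = -1.2494 → β = 0.8384
  β = 0.8384: g = -0.00101, g' = -1.1741 → β = 0.8375
Converged at β = 0.8375.
Compositions from xᵢ = zᵢ/(1+β(Kᵢ−1)), yᵢ = Kᵢxᵢ:
  1: x = 0.0835, y = 0.2933
  2: x = 0.2532, y = 0.5190
  3: x = 0.6633, y = 0.1877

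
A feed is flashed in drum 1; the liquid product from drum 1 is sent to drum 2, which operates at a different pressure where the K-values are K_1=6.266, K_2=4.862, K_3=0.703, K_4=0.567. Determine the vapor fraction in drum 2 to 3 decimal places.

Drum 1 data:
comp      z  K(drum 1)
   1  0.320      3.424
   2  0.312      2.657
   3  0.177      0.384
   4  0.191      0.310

V/F (drum 2) = 0.490

Drum 1:
Rachford–Rice: g(ψ₁) = Σ zᵢ(Kᵢ−1)/(1+ψ₁(Kᵢ−1)) = 0.
Feasibility: ΣzᵢKᵢ = 2.052, Σzᵢ/Kᵢ = 1.288 — both > 1, two phases present.
Newton–Raphson from ψ₁ = 0.5:
  ψ₁ = 0.500: g = 0.2746, g' = -0.993 → ψ₁ = 0.777
  ψ₁ = 0.777: g = 0.0021, g' = -1.059 → ψ₁ = 0.779
Converged at ψ₁ = 0.779.
Drum-1 compositions:
  1: x = 0.111, y = 0.379
  2: x = 0.136, y = 0.362
  3: x = 0.340, y = 0.131
  4: x = 0.413, y = 0.128
Drum-2 feed = drum-1 liquid: z₂ = (0.1108, 0.1362, 0.3402, 0.4128).
Drum 2:
Let ψ₂ = V/F and solve Σ zᵢ(Kᵢ−1)/(1+ψ₂(Kᵢ−1)) = 0.
g(0) = ΣzᵢKᵢ − 1 = 0.830 and g(1) = 1 − Σzᵢ/Kᵢ = -0.258, so a root lies in (0, 1).
Newton iteration, ψ₂⁰ = 0.5:
  ψ₂ = 0.500: g = -0.0066, g' = -0.637 → ψ₂ = 0.490
Converged at ψ₂ = 0.490.
  1: x = 0.031, y = 0.194
  2: x = 0.047, y = 0.229
  3: x = 0.398, y = 0.280
  4: x = 0.524, y = 0.297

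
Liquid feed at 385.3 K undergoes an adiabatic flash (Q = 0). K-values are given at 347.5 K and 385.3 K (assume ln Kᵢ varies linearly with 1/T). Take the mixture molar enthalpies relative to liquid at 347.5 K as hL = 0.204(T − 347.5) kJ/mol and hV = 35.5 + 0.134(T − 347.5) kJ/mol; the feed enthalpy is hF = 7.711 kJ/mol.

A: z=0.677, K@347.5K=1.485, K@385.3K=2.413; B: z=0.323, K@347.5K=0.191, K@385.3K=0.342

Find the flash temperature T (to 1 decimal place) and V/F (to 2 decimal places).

Adiabatic flash: solve Rachford–Rice at each trial T, then check hF = ψ·hV(T) + (1−ψ)·hL(T).
  T = 347.5 K: K = (1.485, 0.191), RR gives ψ = 0.171, H_out = 6.065 kJ/mol
  T = 385.3 K: K = (2.413, 0.342), RR gives ψ = 0.800, H_out = 34.004 kJ/mol
  T = 366.4 K: K = (1.917, 0.259), RR gives ψ = 0.562, H_out = 23.059 kJ/mol
  T = 356.9 K: K = (1.692, 0.223), RR gives ψ = 0.405, H_out = 16.019 kJ/mol
  T = 352.2 K: K = (1.586, 0.207), RR gives ψ = 0.303, H_out = 11.602 kJ/mol
  T = 349.9 K: K = (1.536, 0.199), RR gives ψ = 0.243, H_out = 9.069 kJ/mol
Linear interpolation between T = 347.5 (H_out = 6.065) and T = 349.9 (H_out = 9.069) on hF = 7.711 gives T ≈ 348.8 K, at which ψ = 0.21.

T = 348.8 K, V/F = 0.21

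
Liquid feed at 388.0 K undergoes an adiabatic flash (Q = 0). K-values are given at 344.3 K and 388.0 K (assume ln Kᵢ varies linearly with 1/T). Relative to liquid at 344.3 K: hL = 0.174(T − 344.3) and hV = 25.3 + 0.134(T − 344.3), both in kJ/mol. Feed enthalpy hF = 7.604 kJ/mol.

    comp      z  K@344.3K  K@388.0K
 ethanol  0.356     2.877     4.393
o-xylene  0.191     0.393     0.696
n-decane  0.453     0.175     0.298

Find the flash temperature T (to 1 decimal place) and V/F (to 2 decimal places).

T = 357.3 K, V/F = 0.22

Adiabatic flash: solve Rachford–Rice at each trial T, then check hF = ψ·hV(T) + (1−ψ)·hL(T).
  T = 344.3 K: K = (2.877, 0.393, 0.175), RR gives ψ = 0.124, H_out = 3.144 kJ/mol
  T = 388.0 K: K = (4.393, 0.696, 0.298), RR gives ψ = 0.404, H_out = 17.107 kJ/mol
  T = 366.1 K: K = (3.599, 0.532, 0.232), RR gives ψ = 0.272, H_out = 10.431 kJ/mol
  T = 355.2 K: K = (3.229, 0.459, 0.202), RR gives ψ = 0.202, H_out = 6.926 kJ/mol
  T = 360.6 K: K = (3.410, 0.494, 0.217), RR gives ψ = 0.237, H_out = 8.688 kJ/mol
  T = 357.9 K: K = (3.319, 0.477, 0.209), RR gives ψ = 0.220, H_out = 7.814 kJ/mol
  T = 356.5 K: K = (3.272, 0.468, 0.206), RR gives ψ = 0.211, H_out = 7.356 kJ/mol
Linear interpolation between T = 356.5 (H_out = 7.356) and T = 357.9 (H_out = 7.814) on hF = 7.604 gives T ≈ 357.3 K, at which ψ = 0.22.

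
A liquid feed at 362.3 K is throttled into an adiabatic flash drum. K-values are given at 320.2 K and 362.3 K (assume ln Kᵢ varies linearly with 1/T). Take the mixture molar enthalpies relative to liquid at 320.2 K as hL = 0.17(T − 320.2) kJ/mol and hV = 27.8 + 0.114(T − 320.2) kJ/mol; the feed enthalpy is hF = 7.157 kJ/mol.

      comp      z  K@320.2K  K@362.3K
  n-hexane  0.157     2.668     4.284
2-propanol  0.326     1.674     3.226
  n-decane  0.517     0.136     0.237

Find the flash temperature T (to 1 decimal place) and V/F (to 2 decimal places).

Adiabatic flash: solve Rachford–Rice at each trial T, then check hF = ψ·hV(T) + (1−ψ)·hL(T).
  T = 320.2 K: K = (2.668, 1.674, 0.136), RR gives ψ = 0.037, H_out = 1.017 kJ/mol
  T = 362.3 K: K = (4.284, 3.226, 0.237), RR gives ψ = 0.428, H_out = 18.050 kJ/mol
  T = 341.2 K: K = (3.429, 2.370, 0.183), RR gives ψ = 0.281, H_out = 11.059 kJ/mol
  T = 330.7 K: K = (3.037, 2.003, 0.158), RR gives ψ = 0.178, H_out = 6.633 kJ/mol
  T = 335.9 K: K = (3.228, 2.179, 0.170), RR gives ψ = 0.233, H_out = 8.940 kJ/mol
  T = 333.3 K: K = (3.131, 2.090, 0.164), RR gives ψ = 0.207, H_out = 7.818 kJ/mol
  T = 332.0 K: K = (3.084, 2.046, 0.161), RR gives ψ = 0.193, H_out = 7.234 kJ/mol
Linear interpolation between T = 330.7 (H_out = 6.633) and T = 332.0 (H_out = 7.234) on hF = 7.157 gives T ≈ 331.8 K, at which ψ = 0.19.

T = 331.8 K, V/F = 0.19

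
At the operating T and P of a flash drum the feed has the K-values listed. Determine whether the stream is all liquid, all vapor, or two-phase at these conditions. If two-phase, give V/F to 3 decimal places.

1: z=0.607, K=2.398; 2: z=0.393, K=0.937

ΣzᵢKᵢ = 1.824; Σzᵢ/Kᵢ = 0.673.
Since Σzᵢ/Kᵢ < 1 the mixture is above its dew point — single vapor phase.

all vapor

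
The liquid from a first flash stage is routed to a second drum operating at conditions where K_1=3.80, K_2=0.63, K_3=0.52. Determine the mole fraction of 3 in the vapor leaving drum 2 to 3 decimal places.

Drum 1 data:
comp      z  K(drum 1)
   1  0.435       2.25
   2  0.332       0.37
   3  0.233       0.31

y_3 (drum 2) = 0.198

Drum 1:
Let ψ₁ = V/F and solve Σ zᵢ(Kᵢ−1)/(1+ψ₁(Kᵢ−1)) = 0.
g(0) = ΣzᵢKᵢ − 1 = 0.174 and g(1) = 1 − Σzᵢ/Kᵢ = -0.842, so a root lies in (0, 1).
Iterate (Newton) starting at ψ₁ = 0.53:
  ψ₁ = 0.530: g = -0.2404, g' = -0.819 → ψ₁ = 0.236
  ψ₁ = 0.236: g = -0.0181, g' = -0.745 → ψ₁ = 0.212
Converged at ψ₁ = 0.212.
Drum-1 compositions:
  1: x = 0.344, y = 0.774
  2: x = 0.383, y = 0.142
  3: x = 0.273, y = 0.085
Drum-2 feed = drum-1 liquid: z₂ = (0.3438, 0.3832, 0.2730).
Drum 2:
Newton–Raphson from ψ₂ = 0.49:
  ψ₂ = 0.490: g = 0.0614, g' = -0.665 → ψ₂ = 0.582
  ψ₂ = 0.582: g = 0.0034, g' = -0.596 → ψ₂ = 0.588
Converged at ψ₂ = 0.588.
  1: x = 0.130, y = 0.494
  2: x = 0.490, y = 0.309
  3: x = 0.380, y = 0.198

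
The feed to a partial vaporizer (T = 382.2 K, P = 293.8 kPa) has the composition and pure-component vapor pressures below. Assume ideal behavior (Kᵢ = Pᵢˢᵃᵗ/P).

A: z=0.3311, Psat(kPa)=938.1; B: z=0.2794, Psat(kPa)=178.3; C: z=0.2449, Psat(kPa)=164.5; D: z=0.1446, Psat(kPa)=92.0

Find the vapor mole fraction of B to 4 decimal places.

y_B = 0.1997

Raoult's law: Kᵢ = Pᵢˢᵃᵗ/P = Pᵢˢᵃᵗ/293.8.
  K_A = 938.1/293.8 = 3.192988, K_B = 178.3/293.8 = 0.606875, K_C = 164.5/293.8 = 0.559905, K_D = 92.0/293.8 = 0.313138
Rachford–Rice: g(ψ) = Σ zᵢ(Kᵢ−1)/(1+ψ(Kᵢ−1)) = 0.
Check two-phase: ΣzᵢKᵢ = 1.4092 > 1 and Σzᵢ/Kᵢ = 1.4633 > 1, so g(0) = 0.4092 > 0 and g(1) = -0.4633 < 0.
Newton–Raphson from ψ = 0.53:
  ψ = 0.5300: g = -0.09969, g' = -0.6588 → ψ = 0.3787
  ψ = 0.3787: g = 0.00405, g' = -0.7278 → ψ = 0.3843
Converged at ψ = 0.3843.
Compositions from xᵢ = zᵢ/(1+ψ(Kᵢ−1)), yᵢ = Kᵢxᵢ:
  A: x = 0.1797, y = 0.5737
  B: x = 0.3291, y = 0.1997
  C: x = 0.2947, y = 0.1650
  D: x = 0.1965, y = 0.0615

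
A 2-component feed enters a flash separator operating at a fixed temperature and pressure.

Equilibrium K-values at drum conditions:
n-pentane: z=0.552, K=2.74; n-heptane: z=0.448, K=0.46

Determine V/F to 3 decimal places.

Newton–Raphson from V/F = 0.5:
  V/F = 0.500: g = 0.1822, g' = -0.723 → V/F = 0.752
  V/F = 0.752: g = 0.0087, g' = -0.684 → V/F = 0.765
Converged at V/F = 0.765.

V/F = 0.765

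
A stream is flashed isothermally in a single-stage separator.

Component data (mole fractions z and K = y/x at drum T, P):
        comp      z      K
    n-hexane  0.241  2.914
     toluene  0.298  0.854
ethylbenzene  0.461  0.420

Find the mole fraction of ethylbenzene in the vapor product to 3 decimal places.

y_ethylbenzene = 0.216

Iterate (Newton) starting at ψ = 0.5:
  ψ = 0.500: g = -0.1878, g' = -0.546 → ψ = 0.156
  ψ = 0.156: g = 0.0169, g' = -0.718 → ψ = 0.179
  ψ = 0.179: g = 0.0003, g' = -0.689 → ψ = 0.180
Converged at ψ = 0.180.
Compositions from xᵢ = zᵢ/(1+ψ(Kᵢ−1)), yᵢ = Kᵢxᵢ:
  n-hexane: x = 0.179, y = 0.522
  toluene: x = 0.306, y = 0.261
  ethylbenzene: x = 0.515, y = 0.216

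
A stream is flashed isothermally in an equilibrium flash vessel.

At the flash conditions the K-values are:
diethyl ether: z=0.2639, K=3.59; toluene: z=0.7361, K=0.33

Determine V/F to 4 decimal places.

V/F = 0.1097

Rachford–Rice: g(V/F) = Σ zᵢ(Kᵢ−1)/(1+V/F(Kᵢ−1)) = 0.
g(0) = ΣzᵢKᵢ − 1 = 0.1903 and g(1) = 1 − Σzᵢ/Kᵢ = -1.3041, so a root lies in (0, 1).
Binary case is linear: z₁(K₁−1)(1+V/F(K₂−1)) + z₂(K₂−1)(1+V/F(K₁−1)) = 0
⇒ V/F = [z₁(K₁−1)+z₂(K₂−1)] / [−(K₁−1)(K₂−1)] = 0.19031/1.73530 = 0.1097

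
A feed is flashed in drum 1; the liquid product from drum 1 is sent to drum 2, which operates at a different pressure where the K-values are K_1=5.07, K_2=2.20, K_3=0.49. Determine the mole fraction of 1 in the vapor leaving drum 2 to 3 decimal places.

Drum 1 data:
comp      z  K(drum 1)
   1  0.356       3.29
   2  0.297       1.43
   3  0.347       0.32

y_1 (drum 2) = 0.271

Drum 1:
Material balance + equilibrium reduce to Σ zᵢ(Kᵢ−1)/(1+ψ₁(Kᵢ−1)) = 0.
Feasibility: ΣzᵢKᵢ = 1.707, Σzᵢ/Kᵢ = 1.400 — both > 1, two phases present.
Iterate (Newton) starting at ψ₁ = 0.5:
  ψ₁ = 0.500: g = 0.1277, g' = -0.811 → ψ₁ = 0.657
  ψ₁ = 0.657: g = -0.0017, g' = -0.855 → ψ₁ = 0.655
Converged at ψ₁ = 0.655.
Drum-1 compositions:
  1: x = 0.142, y = 0.468
  2: x = 0.232, y = 0.331
  3: x = 0.626, y = 0.200
Drum-2 feed = drum-1 liquid: z₂ = (0.1424, 0.2317, 0.6259).
Drum 2:
Let ψ₂ = V/F and solve Σ zᵢ(Kᵢ−1)/(1+ψ₂(Kᵢ−1)) = 0.
Check two-phase: ΣzᵢKᵢ = 1.538 > 1 and Σzᵢ/Kᵢ = 1.411 > 1, so g(0) = 0.538 > 0 and g(1) = -0.411 < 0.
Newton–Raphson from ψ₂ = 0.55:
  ψ₂ = 0.550: g = -0.0973, g' = -0.660 → ψ₂ = 0.403
  ψ₂ = 0.403: g = 0.0053, g' = -0.748 → ψ₂ = 0.410
Converged at ψ₂ = 0.410.
  1: x = 0.053, y = 0.271
  2: x = 0.155, y = 0.342
  3: x = 0.791, y = 0.388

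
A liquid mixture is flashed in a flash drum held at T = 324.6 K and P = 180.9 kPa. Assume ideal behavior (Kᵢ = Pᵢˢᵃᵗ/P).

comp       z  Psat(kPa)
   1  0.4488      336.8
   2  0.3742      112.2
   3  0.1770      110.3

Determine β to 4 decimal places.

Raoult's law: Kᵢ = Pᵢˢᵃᵗ/P = Pᵢˢᵃᵗ/180.9.
  K_1 = 336.8/180.9 = 1.861802, K_2 = 112.2/180.9 = 0.620232, K_3 = 110.3/180.9 = 0.609729
Newton iteration, β⁰ = 0.5:
  β = 0.5000: g = 0.00906, g' = -0.2866 → β = 0.5316
  β = 0.5316: g = 0.00004, g' = -0.2844 → β = 0.5317
Converged at β = 0.5317.

β = 0.5317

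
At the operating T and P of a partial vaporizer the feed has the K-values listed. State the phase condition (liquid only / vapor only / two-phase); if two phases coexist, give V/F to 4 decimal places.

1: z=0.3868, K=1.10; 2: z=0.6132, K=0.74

liquid only

ΣzᵢKᵢ = 0.8792; Σzᵢ/Kᵢ = 1.1803.
Since ΣzᵢKᵢ < 1 the mixture is below its bubble point — single liquid phase.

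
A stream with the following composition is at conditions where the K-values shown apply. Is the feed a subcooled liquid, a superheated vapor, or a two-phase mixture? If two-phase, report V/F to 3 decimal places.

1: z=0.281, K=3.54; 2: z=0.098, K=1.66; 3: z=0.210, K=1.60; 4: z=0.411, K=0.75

superheated vapor

ΣzᵢKᵢ = 1.802; Σzᵢ/Kᵢ = 0.818.
Since Σzᵢ/Kᵢ < 1 the mixture is above its dew point — single vapor phase.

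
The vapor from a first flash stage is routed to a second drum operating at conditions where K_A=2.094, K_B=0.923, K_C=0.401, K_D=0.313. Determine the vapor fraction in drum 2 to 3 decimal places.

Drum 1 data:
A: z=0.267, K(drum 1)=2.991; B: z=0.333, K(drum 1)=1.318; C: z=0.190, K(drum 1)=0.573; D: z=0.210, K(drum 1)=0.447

Drum 1:
Material balance + equilibrium reduce to Σ zᵢ(Kᵢ−1)/(1+ψ₁(Kᵢ−1)) = 0.
g(0) = ΣzᵢKᵢ − 1 = 0.440 and g(1) = 1 − Σzᵢ/Kᵢ = -0.143, so a root lies in (0, 1).
Newton iteration, ψ₁⁰ = 0.33:
  ψ₁ = 0.330: g = 0.1802, g' = -0.556 → ψ₁ = 0.654
  ψ₁ = 0.654: g = 0.0241, g' = -0.447 → ψ₁ = 0.708
Converged at ψ₁ = 0.708.
Drum-1 compositions:
  A: x = 0.111, y = 0.331
  B: x = 0.272, y = 0.358
  C: x = 0.272, y = 0.156
  D: x = 0.345, y = 0.154
Drum-2 feed = drum-1 vapor: z₂ = (0.3315, 0.3583, 0.1560, 0.1542).
Drum 2:
Let ψ₂ = V/F and solve Σ zᵢ(Kᵢ−1)/(1+ψ₂(Kᵢ−1)) = 0.
g(0) = ΣzᵢKᵢ − 1 = 0.136 and g(1) = 1 − Σzᵢ/Kᵢ = -0.428, so a root lies in (0, 1).
Iterate (Newton) starting at ψ₂ = 0.31:
  ψ₂ = 0.310: g = -0.0069, g' = -0.425 → ψ₂ = 0.294
Converged at ψ₂ = 0.294.
  A: x = 0.251, y = 0.525
  B: x = 0.367, y = 0.338
  C: x = 0.189, y = 0.076
  D: x = 0.193, y = 0.060

V/F (drum 2) = 0.294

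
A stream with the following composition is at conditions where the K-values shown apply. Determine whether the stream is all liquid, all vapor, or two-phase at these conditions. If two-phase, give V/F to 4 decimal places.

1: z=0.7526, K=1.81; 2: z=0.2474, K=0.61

ΣzᵢKᵢ = 1.5131; Σzᵢ/Kᵢ = 0.8214.
Since Σzᵢ/Kᵢ < 1 the mixture is above its dew point — single vapor phase.

all vapor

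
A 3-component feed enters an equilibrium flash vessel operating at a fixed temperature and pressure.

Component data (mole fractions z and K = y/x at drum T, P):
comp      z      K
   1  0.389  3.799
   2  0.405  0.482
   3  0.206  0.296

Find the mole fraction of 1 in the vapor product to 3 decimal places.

y_1 = 0.657

Iterate (Newton) starting at β = 0.38:
  β = 0.380: g = 0.0684, g' = -1.074 → β = 0.444
  β = 0.444: g = 0.0024, g' = -1.005 → β = 0.446
Converged at β = 0.446.
Compositions from xᵢ = zᵢ/(1+β(Kᵢ−1)), yᵢ = Kᵢxᵢ:
  1: x = 0.173, y = 0.657
  2: x = 0.527, y = 0.254
  3: x = 0.300, y = 0.089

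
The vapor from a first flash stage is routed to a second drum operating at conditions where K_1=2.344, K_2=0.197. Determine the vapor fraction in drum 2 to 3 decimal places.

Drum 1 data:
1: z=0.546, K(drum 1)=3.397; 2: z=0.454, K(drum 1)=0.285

Drum 1:
Material balance + equilibrium reduce to Σ zᵢ(Kᵢ−1)/(1+ψ₁(Kᵢ−1)) = 0.
Feasibility: ΣzᵢKᵢ = 1.984, Σzᵢ/Kᵢ = 1.754 — both > 1, two phases present.
Iterate (Newton) starting at ψ₁ = 0.41:
  ψ₁ = 0.410: g = 0.2008, g' = -1.262 → ψ₁ = 0.569
  ψ₁ = 0.569: g = 0.0063, g' = -1.221 → ψ₁ = 0.574
Converged at ψ₁ = 0.574.
Drum-1 compositions:
  1: x = 0.230, y = 0.780
  2: x = 0.770, y = 0.220
Drum-2 feed = drum-1 vapor: z₂ = (0.7805, 0.2195).
Drum 2:
Rachford–Rice: g(ψ₂) = Σ zᵢ(Kᵢ−1)/(1+ψ₂(Kᵢ−1)) = 0.
g(0) = ΣzᵢKᵢ − 1 = 0.873 and g(1) = 1 − Σzᵢ/Kᵢ = -0.447, so a root lies in (0, 1).
Binary case is linear: z₁(K₁−1)(1+ψ₂(K₂−1)) + z₂(K₂−1)(1+ψ₂(K₁−1)) = 0
⇒ ψ₂ = [z₁(K₁−1)+z₂(K₂−1)] / [−(K₁−1)(K₂−1)] = 0.8727/1.0792 = 0.809
  1: x = 0.374, y = 0.877
  2: x = 0.626, y = 0.123

V/F (drum 2) = 0.809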